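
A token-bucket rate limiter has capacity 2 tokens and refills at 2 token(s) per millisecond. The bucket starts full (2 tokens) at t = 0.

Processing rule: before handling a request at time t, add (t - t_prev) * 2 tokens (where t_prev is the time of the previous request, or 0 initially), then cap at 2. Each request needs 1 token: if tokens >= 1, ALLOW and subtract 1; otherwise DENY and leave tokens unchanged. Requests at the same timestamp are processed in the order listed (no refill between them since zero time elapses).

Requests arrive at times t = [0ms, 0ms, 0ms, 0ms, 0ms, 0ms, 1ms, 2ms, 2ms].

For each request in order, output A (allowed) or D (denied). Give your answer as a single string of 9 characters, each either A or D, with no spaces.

Answer: AADDDDAAA

Derivation:
Simulating step by step:
  req#1 t=0ms: ALLOW
  req#2 t=0ms: ALLOW
  req#3 t=0ms: DENY
  req#4 t=0ms: DENY
  req#5 t=0ms: DENY
  req#6 t=0ms: DENY
  req#7 t=1ms: ALLOW
  req#8 t=2ms: ALLOW
  req#9 t=2ms: ALLOW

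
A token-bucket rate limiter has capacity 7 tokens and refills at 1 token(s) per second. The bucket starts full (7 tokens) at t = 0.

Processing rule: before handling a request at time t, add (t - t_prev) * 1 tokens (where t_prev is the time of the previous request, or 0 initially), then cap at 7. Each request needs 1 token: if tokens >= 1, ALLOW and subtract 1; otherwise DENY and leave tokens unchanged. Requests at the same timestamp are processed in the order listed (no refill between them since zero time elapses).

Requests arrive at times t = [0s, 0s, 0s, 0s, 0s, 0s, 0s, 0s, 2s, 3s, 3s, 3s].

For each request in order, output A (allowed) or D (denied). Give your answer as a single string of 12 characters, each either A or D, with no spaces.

Answer: AAAAAAADAAAD

Derivation:
Simulating step by step:
  req#1 t=0s: ALLOW
  req#2 t=0s: ALLOW
  req#3 t=0s: ALLOW
  req#4 t=0s: ALLOW
  req#5 t=0s: ALLOW
  req#6 t=0s: ALLOW
  req#7 t=0s: ALLOW
  req#8 t=0s: DENY
  req#9 t=2s: ALLOW
  req#10 t=3s: ALLOW
  req#11 t=3s: ALLOW
  req#12 t=3s: DENY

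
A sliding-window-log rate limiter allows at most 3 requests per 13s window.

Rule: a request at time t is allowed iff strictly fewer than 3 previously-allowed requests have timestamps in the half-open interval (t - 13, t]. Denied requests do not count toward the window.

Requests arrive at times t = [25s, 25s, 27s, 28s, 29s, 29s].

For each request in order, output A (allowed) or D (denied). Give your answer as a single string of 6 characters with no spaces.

Answer: AAADDD

Derivation:
Tracking allowed requests in the window:
  req#1 t=25s: ALLOW
  req#2 t=25s: ALLOW
  req#3 t=27s: ALLOW
  req#4 t=28s: DENY
  req#5 t=29s: DENY
  req#6 t=29s: DENY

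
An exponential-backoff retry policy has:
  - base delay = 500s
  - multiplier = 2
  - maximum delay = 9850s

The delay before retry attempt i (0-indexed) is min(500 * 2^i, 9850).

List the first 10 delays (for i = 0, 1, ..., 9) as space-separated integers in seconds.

Answer: 500 1000 2000 4000 8000 9850 9850 9850 9850 9850

Derivation:
Computing each delay:
  i=0: min(500*2^0, 9850) = 500
  i=1: min(500*2^1, 9850) = 1000
  i=2: min(500*2^2, 9850) = 2000
  i=3: min(500*2^3, 9850) = 4000
  i=4: min(500*2^4, 9850) = 8000
  i=5: min(500*2^5, 9850) = 9850
  i=6: min(500*2^6, 9850) = 9850
  i=7: min(500*2^7, 9850) = 9850
  i=8: min(500*2^8, 9850) = 9850
  i=9: min(500*2^9, 9850) = 9850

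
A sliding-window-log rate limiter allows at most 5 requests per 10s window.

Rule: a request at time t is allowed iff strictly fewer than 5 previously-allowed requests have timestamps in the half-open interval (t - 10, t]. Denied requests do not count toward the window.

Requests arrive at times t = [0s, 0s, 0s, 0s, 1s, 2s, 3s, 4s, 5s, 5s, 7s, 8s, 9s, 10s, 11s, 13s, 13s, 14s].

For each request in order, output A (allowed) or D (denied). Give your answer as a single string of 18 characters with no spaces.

Answer: AAAAADDDDDDDDAAAAA

Derivation:
Tracking allowed requests in the window:
  req#1 t=0s: ALLOW
  req#2 t=0s: ALLOW
  req#3 t=0s: ALLOW
  req#4 t=0s: ALLOW
  req#5 t=1s: ALLOW
  req#6 t=2s: DENY
  req#7 t=3s: DENY
  req#8 t=4s: DENY
  req#9 t=5s: DENY
  req#10 t=5s: DENY
  req#11 t=7s: DENY
  req#12 t=8s: DENY
  req#13 t=9s: DENY
  req#14 t=10s: ALLOW
  req#15 t=11s: ALLOW
  req#16 t=13s: ALLOW
  req#17 t=13s: ALLOW
  req#18 t=14s: ALLOW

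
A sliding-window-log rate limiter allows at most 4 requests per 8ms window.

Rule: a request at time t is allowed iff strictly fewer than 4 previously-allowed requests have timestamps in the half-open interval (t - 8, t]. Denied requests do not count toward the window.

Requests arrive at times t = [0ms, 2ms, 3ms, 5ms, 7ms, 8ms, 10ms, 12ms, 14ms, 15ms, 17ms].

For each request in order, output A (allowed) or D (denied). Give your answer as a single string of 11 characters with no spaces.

Tracking allowed requests in the window:
  req#1 t=0ms: ALLOW
  req#2 t=2ms: ALLOW
  req#3 t=3ms: ALLOW
  req#4 t=5ms: ALLOW
  req#5 t=7ms: DENY
  req#6 t=8ms: ALLOW
  req#7 t=10ms: ALLOW
  req#8 t=12ms: ALLOW
  req#9 t=14ms: ALLOW
  req#10 t=15ms: DENY
  req#11 t=17ms: ALLOW

Answer: AAAADAAAADA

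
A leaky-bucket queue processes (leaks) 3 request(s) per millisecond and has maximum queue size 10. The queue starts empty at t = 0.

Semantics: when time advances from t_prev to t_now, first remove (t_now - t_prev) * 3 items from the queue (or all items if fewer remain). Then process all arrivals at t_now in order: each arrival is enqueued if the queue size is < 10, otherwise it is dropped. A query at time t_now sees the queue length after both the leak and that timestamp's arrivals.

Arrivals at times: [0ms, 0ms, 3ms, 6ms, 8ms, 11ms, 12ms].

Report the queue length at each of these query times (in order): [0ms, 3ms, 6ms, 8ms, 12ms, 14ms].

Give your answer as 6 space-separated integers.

Answer: 2 1 1 1 1 0

Derivation:
Queue lengths at query times:
  query t=0ms: backlog = 2
  query t=3ms: backlog = 1
  query t=6ms: backlog = 1
  query t=8ms: backlog = 1
  query t=12ms: backlog = 1
  query t=14ms: backlog = 0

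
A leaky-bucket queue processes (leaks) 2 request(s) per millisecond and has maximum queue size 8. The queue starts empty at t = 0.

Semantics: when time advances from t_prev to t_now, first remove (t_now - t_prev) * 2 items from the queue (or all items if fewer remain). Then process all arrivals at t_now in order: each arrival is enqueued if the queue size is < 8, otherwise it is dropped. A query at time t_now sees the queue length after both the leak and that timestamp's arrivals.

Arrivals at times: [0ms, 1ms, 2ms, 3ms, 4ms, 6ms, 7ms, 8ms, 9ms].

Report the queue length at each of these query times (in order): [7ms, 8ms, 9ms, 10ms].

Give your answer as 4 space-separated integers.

Queue lengths at query times:
  query t=7ms: backlog = 1
  query t=8ms: backlog = 1
  query t=9ms: backlog = 1
  query t=10ms: backlog = 0

Answer: 1 1 1 0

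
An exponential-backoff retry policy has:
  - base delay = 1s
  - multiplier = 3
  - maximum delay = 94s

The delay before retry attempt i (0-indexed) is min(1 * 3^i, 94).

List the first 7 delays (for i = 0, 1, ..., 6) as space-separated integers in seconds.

Computing each delay:
  i=0: min(1*3^0, 94) = 1
  i=1: min(1*3^1, 94) = 3
  i=2: min(1*3^2, 94) = 9
  i=3: min(1*3^3, 94) = 27
  i=4: min(1*3^4, 94) = 81
  i=5: min(1*3^5, 94) = 94
  i=6: min(1*3^6, 94) = 94

Answer: 1 3 9 27 81 94 94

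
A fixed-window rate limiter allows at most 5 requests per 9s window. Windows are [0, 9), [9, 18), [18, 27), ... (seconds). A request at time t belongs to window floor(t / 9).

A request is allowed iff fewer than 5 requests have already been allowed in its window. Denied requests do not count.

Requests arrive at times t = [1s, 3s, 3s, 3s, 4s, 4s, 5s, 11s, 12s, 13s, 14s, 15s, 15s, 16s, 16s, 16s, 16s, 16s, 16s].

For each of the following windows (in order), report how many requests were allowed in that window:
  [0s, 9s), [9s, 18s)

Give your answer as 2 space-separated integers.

Answer: 5 5

Derivation:
Processing requests:
  req#1 t=1s (window 0): ALLOW
  req#2 t=3s (window 0): ALLOW
  req#3 t=3s (window 0): ALLOW
  req#4 t=3s (window 0): ALLOW
  req#5 t=4s (window 0): ALLOW
  req#6 t=4s (window 0): DENY
  req#7 t=5s (window 0): DENY
  req#8 t=11s (window 1): ALLOW
  req#9 t=12s (window 1): ALLOW
  req#10 t=13s (window 1): ALLOW
  req#11 t=14s (window 1): ALLOW
  req#12 t=15s (window 1): ALLOW
  req#13 t=15s (window 1): DENY
  req#14 t=16s (window 1): DENY
  req#15 t=16s (window 1): DENY
  req#16 t=16s (window 1): DENY
  req#17 t=16s (window 1): DENY
  req#18 t=16s (window 1): DENY
  req#19 t=16s (window 1): DENY

Allowed counts by window: 5 5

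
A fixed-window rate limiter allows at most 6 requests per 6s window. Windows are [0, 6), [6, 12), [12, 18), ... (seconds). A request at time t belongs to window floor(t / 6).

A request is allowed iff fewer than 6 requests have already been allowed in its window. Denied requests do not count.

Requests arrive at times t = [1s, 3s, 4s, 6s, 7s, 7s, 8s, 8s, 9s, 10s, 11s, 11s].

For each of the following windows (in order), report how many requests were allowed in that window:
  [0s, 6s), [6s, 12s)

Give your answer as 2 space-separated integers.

Processing requests:
  req#1 t=1s (window 0): ALLOW
  req#2 t=3s (window 0): ALLOW
  req#3 t=4s (window 0): ALLOW
  req#4 t=6s (window 1): ALLOW
  req#5 t=7s (window 1): ALLOW
  req#6 t=7s (window 1): ALLOW
  req#7 t=8s (window 1): ALLOW
  req#8 t=8s (window 1): ALLOW
  req#9 t=9s (window 1): ALLOW
  req#10 t=10s (window 1): DENY
  req#11 t=11s (window 1): DENY
  req#12 t=11s (window 1): DENY

Allowed counts by window: 3 6

Answer: 3 6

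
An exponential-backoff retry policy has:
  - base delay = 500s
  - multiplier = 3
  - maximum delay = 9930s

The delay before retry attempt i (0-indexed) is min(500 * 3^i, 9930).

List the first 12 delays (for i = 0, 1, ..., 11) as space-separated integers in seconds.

Answer: 500 1500 4500 9930 9930 9930 9930 9930 9930 9930 9930 9930

Derivation:
Computing each delay:
  i=0: min(500*3^0, 9930) = 500
  i=1: min(500*3^1, 9930) = 1500
  i=2: min(500*3^2, 9930) = 4500
  i=3: min(500*3^3, 9930) = 9930
  i=4: min(500*3^4, 9930) = 9930
  i=5: min(500*3^5, 9930) = 9930
  i=6: min(500*3^6, 9930) = 9930
  i=7: min(500*3^7, 9930) = 9930
  i=8: min(500*3^8, 9930) = 9930
  i=9: min(500*3^9, 9930) = 9930
  i=10: min(500*3^10, 9930) = 9930
  i=11: min(500*3^11, 9930) = 9930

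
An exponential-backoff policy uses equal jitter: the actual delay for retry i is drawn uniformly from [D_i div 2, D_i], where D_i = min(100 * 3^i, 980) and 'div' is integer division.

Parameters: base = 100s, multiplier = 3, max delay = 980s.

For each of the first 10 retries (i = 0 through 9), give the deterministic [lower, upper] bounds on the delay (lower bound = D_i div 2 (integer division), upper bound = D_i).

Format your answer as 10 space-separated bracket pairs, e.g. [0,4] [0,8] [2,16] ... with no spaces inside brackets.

Computing bounds per retry:
  i=0: D_i=min(100*3^0,980)=100, bounds=[50,100]
  i=1: D_i=min(100*3^1,980)=300, bounds=[150,300]
  i=2: D_i=min(100*3^2,980)=900, bounds=[450,900]
  i=3: D_i=min(100*3^3,980)=980, bounds=[490,980]
  i=4: D_i=min(100*3^4,980)=980, bounds=[490,980]
  i=5: D_i=min(100*3^5,980)=980, bounds=[490,980]
  i=6: D_i=min(100*3^6,980)=980, bounds=[490,980]
  i=7: D_i=min(100*3^7,980)=980, bounds=[490,980]
  i=8: D_i=min(100*3^8,980)=980, bounds=[490,980]
  i=9: D_i=min(100*3^9,980)=980, bounds=[490,980]

Answer: [50,100] [150,300] [450,900] [490,980] [490,980] [490,980] [490,980] [490,980] [490,980] [490,980]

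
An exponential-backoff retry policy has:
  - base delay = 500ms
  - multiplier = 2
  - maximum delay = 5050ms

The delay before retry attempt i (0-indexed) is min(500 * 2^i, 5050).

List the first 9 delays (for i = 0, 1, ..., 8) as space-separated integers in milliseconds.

Computing each delay:
  i=0: min(500*2^0, 5050) = 500
  i=1: min(500*2^1, 5050) = 1000
  i=2: min(500*2^2, 5050) = 2000
  i=3: min(500*2^3, 5050) = 4000
  i=4: min(500*2^4, 5050) = 5050
  i=5: min(500*2^5, 5050) = 5050
  i=6: min(500*2^6, 5050) = 5050
  i=7: min(500*2^7, 5050) = 5050
  i=8: min(500*2^8, 5050) = 5050

Answer: 500 1000 2000 4000 5050 5050 5050 5050 5050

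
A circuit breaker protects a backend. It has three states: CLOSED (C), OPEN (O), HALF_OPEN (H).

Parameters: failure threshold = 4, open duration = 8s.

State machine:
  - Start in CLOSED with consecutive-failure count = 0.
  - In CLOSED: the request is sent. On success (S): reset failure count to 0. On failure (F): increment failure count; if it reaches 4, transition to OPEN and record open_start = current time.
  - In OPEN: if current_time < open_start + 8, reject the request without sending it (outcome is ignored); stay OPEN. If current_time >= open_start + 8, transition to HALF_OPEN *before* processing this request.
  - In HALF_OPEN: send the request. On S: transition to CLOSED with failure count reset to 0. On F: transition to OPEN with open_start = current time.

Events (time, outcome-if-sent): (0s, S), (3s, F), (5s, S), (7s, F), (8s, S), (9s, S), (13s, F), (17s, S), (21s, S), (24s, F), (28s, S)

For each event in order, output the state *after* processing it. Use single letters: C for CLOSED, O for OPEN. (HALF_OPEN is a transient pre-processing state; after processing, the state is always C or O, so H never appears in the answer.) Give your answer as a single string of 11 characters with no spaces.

Answer: CCCCCCCCCCC

Derivation:
State after each event:
  event#1 t=0s outcome=S: state=CLOSED
  event#2 t=3s outcome=F: state=CLOSED
  event#3 t=5s outcome=S: state=CLOSED
  event#4 t=7s outcome=F: state=CLOSED
  event#5 t=8s outcome=S: state=CLOSED
  event#6 t=9s outcome=S: state=CLOSED
  event#7 t=13s outcome=F: state=CLOSED
  event#8 t=17s outcome=S: state=CLOSED
  event#9 t=21s outcome=S: state=CLOSED
  event#10 t=24s outcome=F: state=CLOSED
  event#11 t=28s outcome=S: state=CLOSED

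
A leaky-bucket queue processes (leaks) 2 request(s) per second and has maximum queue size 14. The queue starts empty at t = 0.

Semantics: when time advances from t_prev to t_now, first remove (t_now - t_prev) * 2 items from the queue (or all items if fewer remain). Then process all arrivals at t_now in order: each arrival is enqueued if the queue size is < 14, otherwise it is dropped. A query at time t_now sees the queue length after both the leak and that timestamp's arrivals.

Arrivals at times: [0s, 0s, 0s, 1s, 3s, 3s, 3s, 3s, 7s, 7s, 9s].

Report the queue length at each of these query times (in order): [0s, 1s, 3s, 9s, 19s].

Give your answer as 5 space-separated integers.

Answer: 3 2 4 1 0

Derivation:
Queue lengths at query times:
  query t=0s: backlog = 3
  query t=1s: backlog = 2
  query t=3s: backlog = 4
  query t=9s: backlog = 1
  query t=19s: backlog = 0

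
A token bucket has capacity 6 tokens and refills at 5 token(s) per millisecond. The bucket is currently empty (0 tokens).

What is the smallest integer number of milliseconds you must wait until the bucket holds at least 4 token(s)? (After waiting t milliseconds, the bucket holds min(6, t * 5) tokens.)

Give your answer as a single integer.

Need t * 5 >= 4, so t >= 4/5.
Smallest integer t = ceil(4/5) = 1.

Answer: 1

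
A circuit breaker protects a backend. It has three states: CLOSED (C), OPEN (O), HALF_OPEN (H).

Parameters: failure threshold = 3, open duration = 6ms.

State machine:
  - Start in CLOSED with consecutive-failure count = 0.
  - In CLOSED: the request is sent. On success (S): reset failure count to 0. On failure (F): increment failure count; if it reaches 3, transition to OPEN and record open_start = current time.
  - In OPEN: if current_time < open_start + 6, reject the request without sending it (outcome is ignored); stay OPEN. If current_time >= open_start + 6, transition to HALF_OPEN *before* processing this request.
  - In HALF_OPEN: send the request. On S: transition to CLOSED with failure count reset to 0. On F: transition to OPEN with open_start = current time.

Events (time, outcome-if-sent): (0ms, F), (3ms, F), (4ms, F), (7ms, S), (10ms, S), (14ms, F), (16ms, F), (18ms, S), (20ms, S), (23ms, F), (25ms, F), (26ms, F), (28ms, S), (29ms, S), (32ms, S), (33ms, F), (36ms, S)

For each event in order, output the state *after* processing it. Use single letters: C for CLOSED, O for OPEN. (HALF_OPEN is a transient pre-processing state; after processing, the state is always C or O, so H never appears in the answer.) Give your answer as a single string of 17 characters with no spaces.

State after each event:
  event#1 t=0ms outcome=F: state=CLOSED
  event#2 t=3ms outcome=F: state=CLOSED
  event#3 t=4ms outcome=F: state=OPEN
  event#4 t=7ms outcome=S: state=OPEN
  event#5 t=10ms outcome=S: state=CLOSED
  event#6 t=14ms outcome=F: state=CLOSED
  event#7 t=16ms outcome=F: state=CLOSED
  event#8 t=18ms outcome=S: state=CLOSED
  event#9 t=20ms outcome=S: state=CLOSED
  event#10 t=23ms outcome=F: state=CLOSED
  event#11 t=25ms outcome=F: state=CLOSED
  event#12 t=26ms outcome=F: state=OPEN
  event#13 t=28ms outcome=S: state=OPEN
  event#14 t=29ms outcome=S: state=OPEN
  event#15 t=32ms outcome=S: state=CLOSED
  event#16 t=33ms outcome=F: state=CLOSED
  event#17 t=36ms outcome=S: state=CLOSED

Answer: CCOOCCCCCCCOOOCCC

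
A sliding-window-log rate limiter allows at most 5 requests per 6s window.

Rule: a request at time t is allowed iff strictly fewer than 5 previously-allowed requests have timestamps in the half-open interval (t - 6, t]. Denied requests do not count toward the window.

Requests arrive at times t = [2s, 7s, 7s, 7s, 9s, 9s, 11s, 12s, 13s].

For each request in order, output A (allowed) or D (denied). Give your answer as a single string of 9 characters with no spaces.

Tracking allowed requests in the window:
  req#1 t=2s: ALLOW
  req#2 t=7s: ALLOW
  req#3 t=7s: ALLOW
  req#4 t=7s: ALLOW
  req#5 t=9s: ALLOW
  req#6 t=9s: ALLOW
  req#7 t=11s: DENY
  req#8 t=12s: DENY
  req#9 t=13s: ALLOW

Answer: AAAAAADDA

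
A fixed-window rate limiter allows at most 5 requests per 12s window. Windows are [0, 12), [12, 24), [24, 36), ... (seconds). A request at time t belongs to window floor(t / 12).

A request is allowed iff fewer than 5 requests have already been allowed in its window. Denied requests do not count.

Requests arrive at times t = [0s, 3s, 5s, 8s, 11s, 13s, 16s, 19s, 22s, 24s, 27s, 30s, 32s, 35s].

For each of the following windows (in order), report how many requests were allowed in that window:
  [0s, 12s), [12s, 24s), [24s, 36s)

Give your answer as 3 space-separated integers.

Processing requests:
  req#1 t=0s (window 0): ALLOW
  req#2 t=3s (window 0): ALLOW
  req#3 t=5s (window 0): ALLOW
  req#4 t=8s (window 0): ALLOW
  req#5 t=11s (window 0): ALLOW
  req#6 t=13s (window 1): ALLOW
  req#7 t=16s (window 1): ALLOW
  req#8 t=19s (window 1): ALLOW
  req#9 t=22s (window 1): ALLOW
  req#10 t=24s (window 2): ALLOW
  req#11 t=27s (window 2): ALLOW
  req#12 t=30s (window 2): ALLOW
  req#13 t=32s (window 2): ALLOW
  req#14 t=35s (window 2): ALLOW

Allowed counts by window: 5 4 5

Answer: 5 4 5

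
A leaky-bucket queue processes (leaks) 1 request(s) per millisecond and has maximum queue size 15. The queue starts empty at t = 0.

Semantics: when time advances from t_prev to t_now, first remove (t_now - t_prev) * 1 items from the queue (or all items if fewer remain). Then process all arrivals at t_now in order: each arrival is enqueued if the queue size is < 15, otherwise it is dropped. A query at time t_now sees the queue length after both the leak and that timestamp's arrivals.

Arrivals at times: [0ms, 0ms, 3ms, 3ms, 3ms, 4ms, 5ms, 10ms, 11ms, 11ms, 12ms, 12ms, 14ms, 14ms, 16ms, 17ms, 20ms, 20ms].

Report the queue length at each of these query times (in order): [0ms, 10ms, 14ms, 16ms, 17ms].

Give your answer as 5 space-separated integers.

Answer: 2 1 3 2 2

Derivation:
Queue lengths at query times:
  query t=0ms: backlog = 2
  query t=10ms: backlog = 1
  query t=14ms: backlog = 3
  query t=16ms: backlog = 2
  query t=17ms: backlog = 2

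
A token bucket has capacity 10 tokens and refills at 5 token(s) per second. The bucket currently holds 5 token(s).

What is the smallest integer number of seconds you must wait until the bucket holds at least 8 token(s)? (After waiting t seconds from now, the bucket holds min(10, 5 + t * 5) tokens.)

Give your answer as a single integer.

Need 5 + t * 5 >= 8, so t >= 3/5.
Smallest integer t = ceil(3/5) = 1.

Answer: 1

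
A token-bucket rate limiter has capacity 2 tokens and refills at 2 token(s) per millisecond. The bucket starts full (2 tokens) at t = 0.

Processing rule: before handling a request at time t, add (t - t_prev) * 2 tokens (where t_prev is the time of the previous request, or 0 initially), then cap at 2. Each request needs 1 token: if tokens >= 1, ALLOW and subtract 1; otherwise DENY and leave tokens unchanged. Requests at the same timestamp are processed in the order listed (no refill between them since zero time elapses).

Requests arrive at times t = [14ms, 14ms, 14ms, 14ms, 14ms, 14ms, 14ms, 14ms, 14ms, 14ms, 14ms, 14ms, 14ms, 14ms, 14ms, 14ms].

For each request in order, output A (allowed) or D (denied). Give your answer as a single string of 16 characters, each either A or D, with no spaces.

Simulating step by step:
  req#1 t=14ms: ALLOW
  req#2 t=14ms: ALLOW
  req#3 t=14ms: DENY
  req#4 t=14ms: DENY
  req#5 t=14ms: DENY
  req#6 t=14ms: DENY
  req#7 t=14ms: DENY
  req#8 t=14ms: DENY
  req#9 t=14ms: DENY
  req#10 t=14ms: DENY
  req#11 t=14ms: DENY
  req#12 t=14ms: DENY
  req#13 t=14ms: DENY
  req#14 t=14ms: DENY
  req#15 t=14ms: DENY
  req#16 t=14ms: DENY

Answer: AADDDDDDDDDDDDDD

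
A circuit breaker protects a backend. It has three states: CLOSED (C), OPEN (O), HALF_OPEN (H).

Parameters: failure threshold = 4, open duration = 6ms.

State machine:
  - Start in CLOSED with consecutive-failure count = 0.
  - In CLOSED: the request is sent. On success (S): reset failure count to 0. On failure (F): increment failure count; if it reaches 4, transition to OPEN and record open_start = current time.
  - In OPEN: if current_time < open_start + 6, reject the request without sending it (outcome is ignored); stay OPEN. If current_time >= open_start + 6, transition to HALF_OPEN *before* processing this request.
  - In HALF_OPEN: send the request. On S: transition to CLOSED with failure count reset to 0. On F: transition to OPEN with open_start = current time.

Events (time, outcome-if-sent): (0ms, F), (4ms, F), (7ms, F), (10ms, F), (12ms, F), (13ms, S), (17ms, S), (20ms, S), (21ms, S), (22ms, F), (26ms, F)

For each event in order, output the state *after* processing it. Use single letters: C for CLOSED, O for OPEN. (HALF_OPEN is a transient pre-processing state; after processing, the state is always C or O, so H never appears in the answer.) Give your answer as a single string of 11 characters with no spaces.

Answer: CCCOOOCCCCC

Derivation:
State after each event:
  event#1 t=0ms outcome=F: state=CLOSED
  event#2 t=4ms outcome=F: state=CLOSED
  event#3 t=7ms outcome=F: state=CLOSED
  event#4 t=10ms outcome=F: state=OPEN
  event#5 t=12ms outcome=F: state=OPEN
  event#6 t=13ms outcome=S: state=OPEN
  event#7 t=17ms outcome=S: state=CLOSED
  event#8 t=20ms outcome=S: state=CLOSED
  event#9 t=21ms outcome=S: state=CLOSED
  event#10 t=22ms outcome=F: state=CLOSED
  event#11 t=26ms outcome=F: state=CLOSED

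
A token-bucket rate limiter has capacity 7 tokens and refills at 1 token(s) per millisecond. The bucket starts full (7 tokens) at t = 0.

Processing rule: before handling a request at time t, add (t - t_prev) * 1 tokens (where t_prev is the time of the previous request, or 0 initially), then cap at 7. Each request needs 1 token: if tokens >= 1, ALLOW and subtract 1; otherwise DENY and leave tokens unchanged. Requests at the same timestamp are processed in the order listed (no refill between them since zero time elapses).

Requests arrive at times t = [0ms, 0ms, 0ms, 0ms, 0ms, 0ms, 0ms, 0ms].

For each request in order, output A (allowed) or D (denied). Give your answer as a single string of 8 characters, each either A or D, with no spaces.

Simulating step by step:
  req#1 t=0ms: ALLOW
  req#2 t=0ms: ALLOW
  req#3 t=0ms: ALLOW
  req#4 t=0ms: ALLOW
  req#5 t=0ms: ALLOW
  req#6 t=0ms: ALLOW
  req#7 t=0ms: ALLOW
  req#8 t=0ms: DENY

Answer: AAAAAAAD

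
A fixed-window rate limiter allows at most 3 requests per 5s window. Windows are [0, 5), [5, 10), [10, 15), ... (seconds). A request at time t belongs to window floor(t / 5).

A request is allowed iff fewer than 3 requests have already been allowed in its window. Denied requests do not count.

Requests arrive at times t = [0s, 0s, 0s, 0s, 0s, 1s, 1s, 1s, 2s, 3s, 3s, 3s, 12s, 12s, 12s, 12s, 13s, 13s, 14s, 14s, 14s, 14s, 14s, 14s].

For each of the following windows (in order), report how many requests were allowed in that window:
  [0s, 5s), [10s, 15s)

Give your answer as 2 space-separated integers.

Processing requests:
  req#1 t=0s (window 0): ALLOW
  req#2 t=0s (window 0): ALLOW
  req#3 t=0s (window 0): ALLOW
  req#4 t=0s (window 0): DENY
  req#5 t=0s (window 0): DENY
  req#6 t=1s (window 0): DENY
  req#7 t=1s (window 0): DENY
  req#8 t=1s (window 0): DENY
  req#9 t=2s (window 0): DENY
  req#10 t=3s (window 0): DENY
  req#11 t=3s (window 0): DENY
  req#12 t=3s (window 0): DENY
  req#13 t=12s (window 2): ALLOW
  req#14 t=12s (window 2): ALLOW
  req#15 t=12s (window 2): ALLOW
  req#16 t=12s (window 2): DENY
  req#17 t=13s (window 2): DENY
  req#18 t=13s (window 2): DENY
  req#19 t=14s (window 2): DENY
  req#20 t=14s (window 2): DENY
  req#21 t=14s (window 2): DENY
  req#22 t=14s (window 2): DENY
  req#23 t=14s (window 2): DENY
  req#24 t=14s (window 2): DENY

Allowed counts by window: 3 3

Answer: 3 3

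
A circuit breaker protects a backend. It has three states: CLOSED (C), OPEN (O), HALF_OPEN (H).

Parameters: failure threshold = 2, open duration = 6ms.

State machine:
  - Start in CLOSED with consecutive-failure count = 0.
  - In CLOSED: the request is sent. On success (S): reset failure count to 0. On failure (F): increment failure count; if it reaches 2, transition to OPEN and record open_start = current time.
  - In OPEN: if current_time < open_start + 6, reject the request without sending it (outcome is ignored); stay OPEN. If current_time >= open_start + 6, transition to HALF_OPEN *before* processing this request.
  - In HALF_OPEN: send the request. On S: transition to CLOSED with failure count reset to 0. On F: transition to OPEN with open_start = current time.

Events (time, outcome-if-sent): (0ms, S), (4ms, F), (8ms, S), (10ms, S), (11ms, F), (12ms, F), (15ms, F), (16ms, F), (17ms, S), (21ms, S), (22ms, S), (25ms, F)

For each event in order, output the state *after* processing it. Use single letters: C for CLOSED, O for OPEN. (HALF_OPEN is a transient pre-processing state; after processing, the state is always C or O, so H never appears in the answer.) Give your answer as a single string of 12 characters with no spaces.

Answer: CCCCCOOOOCCC

Derivation:
State after each event:
  event#1 t=0ms outcome=S: state=CLOSED
  event#2 t=4ms outcome=F: state=CLOSED
  event#3 t=8ms outcome=S: state=CLOSED
  event#4 t=10ms outcome=S: state=CLOSED
  event#5 t=11ms outcome=F: state=CLOSED
  event#6 t=12ms outcome=F: state=OPEN
  event#7 t=15ms outcome=F: state=OPEN
  event#8 t=16ms outcome=F: state=OPEN
  event#9 t=17ms outcome=S: state=OPEN
  event#10 t=21ms outcome=S: state=CLOSED
  event#11 t=22ms outcome=S: state=CLOSED
  event#12 t=25ms outcome=F: state=CLOSED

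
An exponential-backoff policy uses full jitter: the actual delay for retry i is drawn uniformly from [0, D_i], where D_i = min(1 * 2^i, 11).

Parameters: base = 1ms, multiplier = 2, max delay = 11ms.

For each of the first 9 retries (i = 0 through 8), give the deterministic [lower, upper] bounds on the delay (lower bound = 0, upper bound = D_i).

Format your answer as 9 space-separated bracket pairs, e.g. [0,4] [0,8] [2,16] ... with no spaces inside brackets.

Answer: [0,1] [0,2] [0,4] [0,8] [0,11] [0,11] [0,11] [0,11] [0,11]

Derivation:
Computing bounds per retry:
  i=0: D_i=min(1*2^0,11)=1, bounds=[0,1]
  i=1: D_i=min(1*2^1,11)=2, bounds=[0,2]
  i=2: D_i=min(1*2^2,11)=4, bounds=[0,4]
  i=3: D_i=min(1*2^3,11)=8, bounds=[0,8]
  i=4: D_i=min(1*2^4,11)=11, bounds=[0,11]
  i=5: D_i=min(1*2^5,11)=11, bounds=[0,11]
  i=6: D_i=min(1*2^6,11)=11, bounds=[0,11]
  i=7: D_i=min(1*2^7,11)=11, bounds=[0,11]
  i=8: D_i=min(1*2^8,11)=11, bounds=[0,11]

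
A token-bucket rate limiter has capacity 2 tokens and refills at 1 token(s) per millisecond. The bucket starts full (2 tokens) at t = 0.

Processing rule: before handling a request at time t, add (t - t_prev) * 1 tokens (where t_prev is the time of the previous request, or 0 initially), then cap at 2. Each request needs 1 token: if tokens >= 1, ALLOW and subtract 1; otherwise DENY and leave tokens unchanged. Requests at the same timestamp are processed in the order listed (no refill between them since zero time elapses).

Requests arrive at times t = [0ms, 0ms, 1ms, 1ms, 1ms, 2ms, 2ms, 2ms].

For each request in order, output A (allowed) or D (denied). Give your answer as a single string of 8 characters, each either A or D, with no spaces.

Answer: AAADDADD

Derivation:
Simulating step by step:
  req#1 t=0ms: ALLOW
  req#2 t=0ms: ALLOW
  req#3 t=1ms: ALLOW
  req#4 t=1ms: DENY
  req#5 t=1ms: DENY
  req#6 t=2ms: ALLOW
  req#7 t=2ms: DENY
  req#8 t=2ms: DENY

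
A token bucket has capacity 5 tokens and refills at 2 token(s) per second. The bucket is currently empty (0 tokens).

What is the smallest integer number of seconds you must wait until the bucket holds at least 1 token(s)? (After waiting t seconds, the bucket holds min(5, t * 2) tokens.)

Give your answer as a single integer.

Answer: 1

Derivation:
Need t * 2 >= 1, so t >= 1/2.
Smallest integer t = ceil(1/2) = 1.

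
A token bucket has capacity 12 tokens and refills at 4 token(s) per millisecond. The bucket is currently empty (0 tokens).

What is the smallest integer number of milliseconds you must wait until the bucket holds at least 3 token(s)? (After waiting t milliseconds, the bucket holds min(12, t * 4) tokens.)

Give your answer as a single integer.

Need t * 4 >= 3, so t >= 3/4.
Smallest integer t = ceil(3/4) = 1.

Answer: 1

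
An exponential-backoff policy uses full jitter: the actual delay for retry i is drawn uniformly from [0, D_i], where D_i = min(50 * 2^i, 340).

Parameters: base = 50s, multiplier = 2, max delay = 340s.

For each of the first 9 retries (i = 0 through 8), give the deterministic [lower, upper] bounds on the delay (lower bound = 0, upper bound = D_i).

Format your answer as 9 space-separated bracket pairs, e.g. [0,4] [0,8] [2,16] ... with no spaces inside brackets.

Answer: [0,50] [0,100] [0,200] [0,340] [0,340] [0,340] [0,340] [0,340] [0,340]

Derivation:
Computing bounds per retry:
  i=0: D_i=min(50*2^0,340)=50, bounds=[0,50]
  i=1: D_i=min(50*2^1,340)=100, bounds=[0,100]
  i=2: D_i=min(50*2^2,340)=200, bounds=[0,200]
  i=3: D_i=min(50*2^3,340)=340, bounds=[0,340]
  i=4: D_i=min(50*2^4,340)=340, bounds=[0,340]
  i=5: D_i=min(50*2^5,340)=340, bounds=[0,340]
  i=6: D_i=min(50*2^6,340)=340, bounds=[0,340]
  i=7: D_i=min(50*2^7,340)=340, bounds=[0,340]
  i=8: D_i=min(50*2^8,340)=340, bounds=[0,340]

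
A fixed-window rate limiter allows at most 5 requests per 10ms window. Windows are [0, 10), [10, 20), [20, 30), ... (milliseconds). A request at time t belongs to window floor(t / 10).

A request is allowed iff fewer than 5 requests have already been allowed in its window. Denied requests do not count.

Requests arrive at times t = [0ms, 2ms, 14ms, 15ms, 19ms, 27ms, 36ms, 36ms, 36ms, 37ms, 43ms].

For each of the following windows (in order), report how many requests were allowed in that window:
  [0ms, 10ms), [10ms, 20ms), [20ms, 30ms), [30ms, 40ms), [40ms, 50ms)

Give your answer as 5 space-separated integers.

Processing requests:
  req#1 t=0ms (window 0): ALLOW
  req#2 t=2ms (window 0): ALLOW
  req#3 t=14ms (window 1): ALLOW
  req#4 t=15ms (window 1): ALLOW
  req#5 t=19ms (window 1): ALLOW
  req#6 t=27ms (window 2): ALLOW
  req#7 t=36ms (window 3): ALLOW
  req#8 t=36ms (window 3): ALLOW
  req#9 t=36ms (window 3): ALLOW
  req#10 t=37ms (window 3): ALLOW
  req#11 t=43ms (window 4): ALLOW

Allowed counts by window: 2 3 1 4 1

Answer: 2 3 1 4 1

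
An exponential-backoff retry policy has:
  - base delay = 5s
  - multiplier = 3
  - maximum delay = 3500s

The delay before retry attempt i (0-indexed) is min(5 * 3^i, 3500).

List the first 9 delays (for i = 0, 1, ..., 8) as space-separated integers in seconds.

Computing each delay:
  i=0: min(5*3^0, 3500) = 5
  i=1: min(5*3^1, 3500) = 15
  i=2: min(5*3^2, 3500) = 45
  i=3: min(5*3^3, 3500) = 135
  i=4: min(5*3^4, 3500) = 405
  i=5: min(5*3^5, 3500) = 1215
  i=6: min(5*3^6, 3500) = 3500
  i=7: min(5*3^7, 3500) = 3500
  i=8: min(5*3^8, 3500) = 3500

Answer: 5 15 45 135 405 1215 3500 3500 3500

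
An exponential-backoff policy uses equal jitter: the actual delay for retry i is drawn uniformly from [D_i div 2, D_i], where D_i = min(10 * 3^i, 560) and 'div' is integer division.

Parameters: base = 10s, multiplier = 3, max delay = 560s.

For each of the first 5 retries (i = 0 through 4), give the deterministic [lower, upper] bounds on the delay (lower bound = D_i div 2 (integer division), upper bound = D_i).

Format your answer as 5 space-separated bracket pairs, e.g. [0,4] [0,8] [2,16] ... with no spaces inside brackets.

Computing bounds per retry:
  i=0: D_i=min(10*3^0,560)=10, bounds=[5,10]
  i=1: D_i=min(10*3^1,560)=30, bounds=[15,30]
  i=2: D_i=min(10*3^2,560)=90, bounds=[45,90]
  i=3: D_i=min(10*3^3,560)=270, bounds=[135,270]
  i=4: D_i=min(10*3^4,560)=560, bounds=[280,560]

Answer: [5,10] [15,30] [45,90] [135,270] [280,560]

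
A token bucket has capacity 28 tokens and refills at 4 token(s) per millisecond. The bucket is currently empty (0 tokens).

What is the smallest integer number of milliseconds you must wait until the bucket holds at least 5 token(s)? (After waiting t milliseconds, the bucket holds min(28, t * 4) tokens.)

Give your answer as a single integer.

Answer: 2

Derivation:
Need t * 4 >= 5, so t >= 5/4.
Smallest integer t = ceil(5/4) = 2.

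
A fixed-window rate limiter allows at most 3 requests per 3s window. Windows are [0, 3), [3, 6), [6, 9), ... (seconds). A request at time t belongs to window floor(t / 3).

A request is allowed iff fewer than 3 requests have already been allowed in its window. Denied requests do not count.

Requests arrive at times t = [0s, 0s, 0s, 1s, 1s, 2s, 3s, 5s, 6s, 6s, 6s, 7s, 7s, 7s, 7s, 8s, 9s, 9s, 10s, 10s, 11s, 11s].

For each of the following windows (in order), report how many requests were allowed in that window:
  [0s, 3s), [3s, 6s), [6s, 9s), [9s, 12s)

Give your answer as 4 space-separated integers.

Answer: 3 2 3 3

Derivation:
Processing requests:
  req#1 t=0s (window 0): ALLOW
  req#2 t=0s (window 0): ALLOW
  req#3 t=0s (window 0): ALLOW
  req#4 t=1s (window 0): DENY
  req#5 t=1s (window 0): DENY
  req#6 t=2s (window 0): DENY
  req#7 t=3s (window 1): ALLOW
  req#8 t=5s (window 1): ALLOW
  req#9 t=6s (window 2): ALLOW
  req#10 t=6s (window 2): ALLOW
  req#11 t=6s (window 2): ALLOW
  req#12 t=7s (window 2): DENY
  req#13 t=7s (window 2): DENY
  req#14 t=7s (window 2): DENY
  req#15 t=7s (window 2): DENY
  req#16 t=8s (window 2): DENY
  req#17 t=9s (window 3): ALLOW
  req#18 t=9s (window 3): ALLOW
  req#19 t=10s (window 3): ALLOW
  req#20 t=10s (window 3): DENY
  req#21 t=11s (window 3): DENY
  req#22 t=11s (window 3): DENY

Allowed counts by window: 3 2 3 3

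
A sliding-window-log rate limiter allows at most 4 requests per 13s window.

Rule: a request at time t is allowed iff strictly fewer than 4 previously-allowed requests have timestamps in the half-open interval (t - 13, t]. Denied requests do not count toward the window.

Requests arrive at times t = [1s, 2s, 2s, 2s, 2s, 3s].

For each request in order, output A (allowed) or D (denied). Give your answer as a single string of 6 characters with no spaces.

Answer: AAAADD

Derivation:
Tracking allowed requests in the window:
  req#1 t=1s: ALLOW
  req#2 t=2s: ALLOW
  req#3 t=2s: ALLOW
  req#4 t=2s: ALLOW
  req#5 t=2s: DENY
  req#6 t=3s: DENY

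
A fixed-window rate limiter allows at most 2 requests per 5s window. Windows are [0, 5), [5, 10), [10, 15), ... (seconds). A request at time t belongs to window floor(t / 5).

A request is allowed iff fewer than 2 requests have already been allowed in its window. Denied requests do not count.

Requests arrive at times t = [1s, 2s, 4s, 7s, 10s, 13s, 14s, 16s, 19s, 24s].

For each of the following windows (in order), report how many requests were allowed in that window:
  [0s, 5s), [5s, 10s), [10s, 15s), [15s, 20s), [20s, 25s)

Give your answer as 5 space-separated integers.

Processing requests:
  req#1 t=1s (window 0): ALLOW
  req#2 t=2s (window 0): ALLOW
  req#3 t=4s (window 0): DENY
  req#4 t=7s (window 1): ALLOW
  req#5 t=10s (window 2): ALLOW
  req#6 t=13s (window 2): ALLOW
  req#7 t=14s (window 2): DENY
  req#8 t=16s (window 3): ALLOW
  req#9 t=19s (window 3): ALLOW
  req#10 t=24s (window 4): ALLOW

Allowed counts by window: 2 1 2 2 1

Answer: 2 1 2 2 1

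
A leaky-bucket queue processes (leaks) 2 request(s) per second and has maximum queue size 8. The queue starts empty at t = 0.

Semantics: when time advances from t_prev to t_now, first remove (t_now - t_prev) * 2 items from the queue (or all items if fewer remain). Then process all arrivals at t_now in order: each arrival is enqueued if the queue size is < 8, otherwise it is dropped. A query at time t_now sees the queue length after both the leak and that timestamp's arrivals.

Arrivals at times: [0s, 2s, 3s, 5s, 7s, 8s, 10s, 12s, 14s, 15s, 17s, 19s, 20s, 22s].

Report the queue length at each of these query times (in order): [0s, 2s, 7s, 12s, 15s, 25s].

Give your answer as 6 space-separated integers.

Answer: 1 1 1 1 1 0

Derivation:
Queue lengths at query times:
  query t=0s: backlog = 1
  query t=2s: backlog = 1
  query t=7s: backlog = 1
  query t=12s: backlog = 1
  query t=15s: backlog = 1
  query t=25s: backlog = 0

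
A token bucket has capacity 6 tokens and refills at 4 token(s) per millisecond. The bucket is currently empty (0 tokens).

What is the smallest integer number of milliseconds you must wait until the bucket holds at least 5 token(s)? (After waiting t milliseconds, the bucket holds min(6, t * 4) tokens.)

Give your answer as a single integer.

Need t * 4 >= 5, so t >= 5/4.
Smallest integer t = ceil(5/4) = 2.

Answer: 2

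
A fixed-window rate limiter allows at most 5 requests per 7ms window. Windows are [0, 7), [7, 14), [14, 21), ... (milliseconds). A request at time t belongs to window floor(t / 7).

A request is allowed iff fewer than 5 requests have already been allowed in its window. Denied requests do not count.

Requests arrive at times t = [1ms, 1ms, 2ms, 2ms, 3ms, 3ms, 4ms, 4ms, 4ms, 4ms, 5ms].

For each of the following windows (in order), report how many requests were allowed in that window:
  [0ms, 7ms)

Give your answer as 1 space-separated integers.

Answer: 5

Derivation:
Processing requests:
  req#1 t=1ms (window 0): ALLOW
  req#2 t=1ms (window 0): ALLOW
  req#3 t=2ms (window 0): ALLOW
  req#4 t=2ms (window 0): ALLOW
  req#5 t=3ms (window 0): ALLOW
  req#6 t=3ms (window 0): DENY
  req#7 t=4ms (window 0): DENY
  req#8 t=4ms (window 0): DENY
  req#9 t=4ms (window 0): DENY
  req#10 t=4ms (window 0): DENY
  req#11 t=5ms (window 0): DENY

Allowed counts by window: 5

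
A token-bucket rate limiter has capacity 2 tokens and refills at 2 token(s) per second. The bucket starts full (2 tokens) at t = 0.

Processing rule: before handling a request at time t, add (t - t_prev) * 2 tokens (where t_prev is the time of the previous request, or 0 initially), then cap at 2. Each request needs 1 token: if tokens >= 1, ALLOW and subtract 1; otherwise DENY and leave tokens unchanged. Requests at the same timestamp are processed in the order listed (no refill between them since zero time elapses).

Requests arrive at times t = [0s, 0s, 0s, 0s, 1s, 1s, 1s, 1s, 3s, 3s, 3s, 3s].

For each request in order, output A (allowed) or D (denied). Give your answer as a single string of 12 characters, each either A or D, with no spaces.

Answer: AADDAADDAADD

Derivation:
Simulating step by step:
  req#1 t=0s: ALLOW
  req#2 t=0s: ALLOW
  req#3 t=0s: DENY
  req#4 t=0s: DENY
  req#5 t=1s: ALLOW
  req#6 t=1s: ALLOW
  req#7 t=1s: DENY
  req#8 t=1s: DENY
  req#9 t=3s: ALLOW
  req#10 t=3s: ALLOW
  req#11 t=3s: DENY
  req#12 t=3s: DENY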